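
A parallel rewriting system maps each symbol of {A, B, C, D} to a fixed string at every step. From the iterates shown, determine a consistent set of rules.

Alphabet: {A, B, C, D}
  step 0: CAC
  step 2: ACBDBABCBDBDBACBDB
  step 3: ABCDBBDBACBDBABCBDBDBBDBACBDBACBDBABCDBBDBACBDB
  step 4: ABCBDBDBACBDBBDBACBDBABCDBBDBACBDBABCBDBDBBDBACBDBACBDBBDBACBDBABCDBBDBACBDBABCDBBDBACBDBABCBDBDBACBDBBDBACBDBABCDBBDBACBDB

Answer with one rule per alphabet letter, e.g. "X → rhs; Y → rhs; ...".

  step 3 ⇒ step 4: ABCDBBDBACBDBABCBDBDBBDBACBDBACBDBABCDBBDBACBDB ⇒ ABC·BDB·DB·AC·BDB·BDB·AC·BDB·ABC·DB·BDB·AC·BDB·ABC·BDB·DB·BDB·AC·BDB·AC·BDB·BDB·AC·BDB·ABC·DB·BDB·AC·BDB·ABC·DB·BDB·AC·BDB·ABC·BDB·DB·AC·BDB·BDB·AC·BDB·ABC·DB·BDB·AC·BDB
    A ↦ ABC
    B ↦ BDB
    C ↦ DB
    D ↦ AC

A->ABC, B->BDB, C->DB, D->AC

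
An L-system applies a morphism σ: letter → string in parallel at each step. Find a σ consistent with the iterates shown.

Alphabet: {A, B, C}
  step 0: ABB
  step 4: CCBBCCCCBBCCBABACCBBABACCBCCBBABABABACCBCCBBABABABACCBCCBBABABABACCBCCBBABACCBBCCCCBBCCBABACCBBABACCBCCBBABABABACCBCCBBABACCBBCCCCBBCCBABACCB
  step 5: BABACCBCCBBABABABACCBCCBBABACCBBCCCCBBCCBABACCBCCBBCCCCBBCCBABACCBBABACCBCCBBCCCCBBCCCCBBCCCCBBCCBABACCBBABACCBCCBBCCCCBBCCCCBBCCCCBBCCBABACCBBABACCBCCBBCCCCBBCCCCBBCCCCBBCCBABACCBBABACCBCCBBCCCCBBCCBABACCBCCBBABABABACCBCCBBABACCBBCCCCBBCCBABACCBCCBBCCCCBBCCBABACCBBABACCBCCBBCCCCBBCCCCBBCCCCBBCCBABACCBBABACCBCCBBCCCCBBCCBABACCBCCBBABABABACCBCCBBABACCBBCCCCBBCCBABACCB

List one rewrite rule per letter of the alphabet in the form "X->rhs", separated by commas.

  step 4 ⇒ step 5: CCBBCCCCBBCCBABACCBBABACCBCCBBABABABACCBCCBBABABABACCBCCBBABABABACCBCCBBABACCBBCCCCBBCCBABACCBBABACCBCCBBABABABACCBCCBBABACCBBCCCCBBCCBABACCB ⇒ BA·BA·CCB·CCB·BA·BA·BA·BA·CCB·CCB·BA·BA·CCB·BCC·CCB·BCC·BA·BA·CCB·CCB·BCC·CCB·BCC·BA·BA·CCB·BA·BA·CCB·CCB·BCC·CCB·BCC·CCB·BCC·CCB·BCC·BA·BA·CCB·BA·BA·CCB·CCB·BCC·CCB·BCC·CCB·BCC·CCB·BCC·BA·BA·CCB·BA·BA·CCB·CCB·BCC·CCB·BCC·CCB·BCC·CCB·BCC·BA·BA·CCB·BA·BA·CCB·CCB·BCC·CCB·BCC·BA·BA·CCB·CCB·BA·BA·BA·BA·CCB·CCB·BA·BA·CCB·BCC·CCB·BCC·BA·BA·CCB·CCB·BCC·CCB·BCC·BA·BA·CCB·BA·BA·CCB·CCB·BCC·CCB·BCC·CCB·BCC·CCB·BCC·BA·BA·CCB·BA·BA·CCB·CCB·BCC·CCB·BCC·BA·BA·CCB·CCB·BA·BA·BA·BA·CCB·CCB·BA·BA·CCB·BCC·CCB·BCC·BA·BA·CCB
    A ↦ BCC
    B ↦ CCB
    C ↦ BA

A->BCC, B->CCB, C->BA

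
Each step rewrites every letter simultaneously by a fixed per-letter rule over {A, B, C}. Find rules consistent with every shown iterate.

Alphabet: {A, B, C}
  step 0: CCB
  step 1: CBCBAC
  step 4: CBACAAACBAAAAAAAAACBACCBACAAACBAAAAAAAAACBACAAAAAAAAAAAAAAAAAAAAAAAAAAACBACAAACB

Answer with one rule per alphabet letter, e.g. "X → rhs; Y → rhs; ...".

A->AAA, B->AC, C->CB

  step 0 ⇒ step 1: CCB ⇒ CB·CB·AC
    B ↦ AC
    C ↦ CB
    A ↦ AAA  (constrained at step 1)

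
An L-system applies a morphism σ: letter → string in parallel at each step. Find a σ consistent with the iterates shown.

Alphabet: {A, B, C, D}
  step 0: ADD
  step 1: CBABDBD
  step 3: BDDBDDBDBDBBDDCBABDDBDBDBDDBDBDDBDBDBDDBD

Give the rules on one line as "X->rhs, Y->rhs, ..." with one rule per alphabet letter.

  step 0 ⇒ step 1: ADD ⇒ CBA·BD·BD
    A ↦ CBA
    D ↦ BD
    B ↦ BDD  (constrained at step 1)
    C ↦ B  (constrained at step 1)

A->CBA, B->BDD, C->B, D->BD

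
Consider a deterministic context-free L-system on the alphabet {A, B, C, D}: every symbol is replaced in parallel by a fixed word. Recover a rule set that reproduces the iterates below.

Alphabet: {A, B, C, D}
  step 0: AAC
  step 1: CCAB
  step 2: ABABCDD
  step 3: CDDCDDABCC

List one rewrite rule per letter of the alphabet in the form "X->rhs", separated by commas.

  step 2 ⇒ step 3: ABABCDD ⇒ C·DD·C·DD·AB·C·C
    A ↦ C
    B ↦ DD
    C ↦ AB
    D ↦ C

A->C, B->DD, C->AB, D->C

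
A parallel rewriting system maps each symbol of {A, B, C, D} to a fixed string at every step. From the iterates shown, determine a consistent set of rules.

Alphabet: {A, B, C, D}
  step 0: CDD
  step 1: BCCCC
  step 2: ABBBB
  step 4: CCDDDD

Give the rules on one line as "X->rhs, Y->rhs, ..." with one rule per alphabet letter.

  step 1 ⇒ step 2: BCCCC ⇒ A·B·B·B·B
    B ↦ A
    C ↦ B
    A ↦ D  (constrained at step 2)
  step 0 ⇒ step 1: CDD ⇒ B·CC·CC
    D ↦ CC

A->D, B->A, C->B, D->CC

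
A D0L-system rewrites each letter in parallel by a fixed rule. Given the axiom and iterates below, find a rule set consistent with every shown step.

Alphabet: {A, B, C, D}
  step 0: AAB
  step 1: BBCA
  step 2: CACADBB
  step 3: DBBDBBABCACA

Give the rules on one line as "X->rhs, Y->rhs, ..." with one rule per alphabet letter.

A->B, B->CA, C->DB, D->AB

  step 2 ⇒ step 3: CACADBB ⇒ DB·B·DB·B·AB·CA·CA
    A ↦ B
    B ↦ CA
    C ↦ DB
    D ↦ AB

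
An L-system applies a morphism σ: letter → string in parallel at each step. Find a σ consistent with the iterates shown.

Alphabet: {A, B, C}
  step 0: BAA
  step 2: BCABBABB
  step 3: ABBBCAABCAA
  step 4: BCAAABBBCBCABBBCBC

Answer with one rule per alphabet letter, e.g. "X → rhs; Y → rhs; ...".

  step 3 ⇒ step 4: ABBBCAABCAA ⇒ BC·A·A·A·BB·BC·BC·A·BB·BC·BC
    A ↦ BC
    B ↦ A
    C ↦ BB

A->BC, B->A, C->BB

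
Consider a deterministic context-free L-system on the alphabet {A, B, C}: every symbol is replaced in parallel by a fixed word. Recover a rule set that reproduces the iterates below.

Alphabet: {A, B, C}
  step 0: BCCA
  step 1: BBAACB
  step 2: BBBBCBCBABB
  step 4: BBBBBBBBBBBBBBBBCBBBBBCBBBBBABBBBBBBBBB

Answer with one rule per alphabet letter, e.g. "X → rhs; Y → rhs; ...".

  step 1 ⇒ step 2: BBAACB ⇒ BB·BB·CB·CB·A·BB
    A ↦ CB
    B ↦ BB
    C ↦ A

A->CB, B->BB, C->A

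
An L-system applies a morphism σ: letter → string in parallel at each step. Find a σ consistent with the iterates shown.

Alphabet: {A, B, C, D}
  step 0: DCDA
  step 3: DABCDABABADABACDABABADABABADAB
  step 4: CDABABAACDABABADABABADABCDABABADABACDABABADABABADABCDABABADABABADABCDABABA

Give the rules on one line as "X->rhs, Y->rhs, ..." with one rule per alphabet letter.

A->DAB, B->ABA, C->A, D->C

  step 3 ⇒ step 4: DABCDABABADABACDABABADABABADAB ⇒ C·DAB·ABA·A·C·DAB·ABA·DAB·ABA·DAB·C·DAB·ABA·DAB·A·C·DAB·ABA·DAB·ABA·DAB·C·DAB·ABA·DAB·ABA·DAB·C·DAB·ABA
    A ↦ DAB
    B ↦ ABA
    C ↦ A
    D ↦ C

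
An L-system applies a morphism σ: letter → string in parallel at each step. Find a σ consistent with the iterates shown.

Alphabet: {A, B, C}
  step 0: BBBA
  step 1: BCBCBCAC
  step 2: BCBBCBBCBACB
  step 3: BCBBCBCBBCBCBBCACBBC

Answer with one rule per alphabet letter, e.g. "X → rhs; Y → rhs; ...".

  step 2 ⇒ step 3: BCBBCBBCBACB ⇒ BC·B·BC·BC·B·BC·BC·B·BC·AC·B·BC
    A ↦ AC
    B ↦ BC
    C ↦ B

A->AC, B->BC, C->B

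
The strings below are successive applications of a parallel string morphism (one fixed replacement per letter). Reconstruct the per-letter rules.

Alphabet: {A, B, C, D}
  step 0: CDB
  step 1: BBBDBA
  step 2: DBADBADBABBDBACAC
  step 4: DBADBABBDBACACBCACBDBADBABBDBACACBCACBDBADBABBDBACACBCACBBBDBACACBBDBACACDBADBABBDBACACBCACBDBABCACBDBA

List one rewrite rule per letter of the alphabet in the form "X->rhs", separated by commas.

A->CAC, B->DBA, C->B, D->BB

  step 1 ⇒ step 2: BBBDBA ⇒ DBA·DBA·DBA·BB·DBA·CAC
    A ↦ CAC
    B ↦ DBA
    D ↦ BB
  step 0 ⇒ step 1: CDB ⇒ B·BB·DBA
    C ↦ B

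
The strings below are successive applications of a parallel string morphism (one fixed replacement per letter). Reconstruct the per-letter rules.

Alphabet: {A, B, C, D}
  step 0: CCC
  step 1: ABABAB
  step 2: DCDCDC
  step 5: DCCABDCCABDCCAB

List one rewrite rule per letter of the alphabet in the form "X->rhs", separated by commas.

  step 1 ⇒ step 2: ABABAB ⇒ D·C·D·C·D·C
    A ↦ D
    B ↦ C
  step 0 ⇒ step 1: CCC ⇒ AB·AB·AB
    C ↦ AB
    D ↦ C  (constrained at step 2)

A->D, B->C, C->AB, D->C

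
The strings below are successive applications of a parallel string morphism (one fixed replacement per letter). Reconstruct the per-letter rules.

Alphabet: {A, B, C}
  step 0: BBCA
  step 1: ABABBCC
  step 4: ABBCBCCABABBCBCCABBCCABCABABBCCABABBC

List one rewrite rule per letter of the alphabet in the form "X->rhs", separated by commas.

  step 0 ⇒ step 1: BBCA ⇒ AB·AB·BC·C
    A ↦ C
    B ↦ AB
    C ↦ BC

A->C, B->AB, C->BC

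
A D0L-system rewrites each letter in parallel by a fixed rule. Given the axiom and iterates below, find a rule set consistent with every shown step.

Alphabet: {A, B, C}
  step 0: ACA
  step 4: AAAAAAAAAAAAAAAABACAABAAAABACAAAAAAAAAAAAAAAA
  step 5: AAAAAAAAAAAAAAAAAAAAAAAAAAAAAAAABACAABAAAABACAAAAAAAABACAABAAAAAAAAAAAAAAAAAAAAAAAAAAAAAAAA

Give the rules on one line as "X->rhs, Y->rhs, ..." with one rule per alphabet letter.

A->AA, B->BAC, C->B

  step 4 ⇒ step 5: AAAAAAAAAAAAAAAABACAABAAAABACAAAAAAAAAAAAAAAA ⇒ AA·AA·AA·AA·AA·AA·AA·AA·AA·AA·AA·AA·AA·AA·AA·AA·BAC·AA·B·AA·AA·BAC·AA·AA·AA·AA·BAC·AA·B·AA·AA·AA·AA·AA·AA·AA·AA·AA·AA·AA·AA·AA·AA·AA·AA
    A ↦ AA
    B ↦ BAC
    C ↦ B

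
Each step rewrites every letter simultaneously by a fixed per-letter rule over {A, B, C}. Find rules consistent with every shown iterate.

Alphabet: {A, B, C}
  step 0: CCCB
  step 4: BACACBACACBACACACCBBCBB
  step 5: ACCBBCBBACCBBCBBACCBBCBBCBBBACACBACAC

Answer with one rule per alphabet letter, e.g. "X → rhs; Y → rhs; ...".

  step 4 ⇒ step 5: BACACBACACBACACACCBBCBB ⇒ AC·CB·B·CB·B·AC·CB·B·CB·B·AC·CB·B·CB·B·CB·B·B·AC·AC·B·AC·AC
    A ↦ CB
    B ↦ AC
    C ↦ B

A->CB, B->AC, C->B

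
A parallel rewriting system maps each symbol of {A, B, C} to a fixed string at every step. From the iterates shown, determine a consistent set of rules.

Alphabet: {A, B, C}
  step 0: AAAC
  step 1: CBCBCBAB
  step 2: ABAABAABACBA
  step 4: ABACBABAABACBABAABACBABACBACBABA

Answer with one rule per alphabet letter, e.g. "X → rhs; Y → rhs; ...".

A->CB, B->A, C->AB

  step 1 ⇒ step 2: CBCBCBAB ⇒ AB·A·AB·A·AB·A·CB·A
    A ↦ CB
    B ↦ A
    C ↦ AB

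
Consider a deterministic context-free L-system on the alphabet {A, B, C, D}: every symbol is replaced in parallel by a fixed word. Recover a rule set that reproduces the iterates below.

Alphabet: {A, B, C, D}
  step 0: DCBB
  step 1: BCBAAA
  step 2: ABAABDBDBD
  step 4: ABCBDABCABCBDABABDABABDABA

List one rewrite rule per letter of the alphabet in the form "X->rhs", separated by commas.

  step 1 ⇒ step 2: BCBAAA ⇒ A·BA·A·BD·BD·BD
    A ↦ BD
    B ↦ A
    C ↦ BA
  step 0 ⇒ step 1: DCBB ⇒ BC·BA·A·A
    D ↦ BC

A->BD, B->A, C->BA, D->BC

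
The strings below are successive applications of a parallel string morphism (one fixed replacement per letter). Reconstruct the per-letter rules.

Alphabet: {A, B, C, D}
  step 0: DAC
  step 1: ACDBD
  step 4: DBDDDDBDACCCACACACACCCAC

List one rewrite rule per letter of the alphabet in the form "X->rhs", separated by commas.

  step 0 ⇒ step 1: DAC ⇒ AC·DB·D
    A ↦ DB
    C ↦ D
    D ↦ AC
    B ↦ CC  (constrained at step 1)

A->DB, B->CC, C->D, D->AC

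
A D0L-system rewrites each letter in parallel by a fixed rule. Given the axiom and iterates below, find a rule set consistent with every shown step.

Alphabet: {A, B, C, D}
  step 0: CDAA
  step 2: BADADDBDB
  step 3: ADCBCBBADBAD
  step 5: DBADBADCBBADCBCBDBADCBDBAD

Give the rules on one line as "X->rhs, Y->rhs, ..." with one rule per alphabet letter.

  step 2 ⇒ step 3: BADADDBDB ⇒ AD·C·B·C·B·B·AD·B·AD
    A ↦ C
    B ↦ AD
    D ↦ B
    C ↦ DB  (constrained at step 0)

A->C, B->AD, C->DB, D->B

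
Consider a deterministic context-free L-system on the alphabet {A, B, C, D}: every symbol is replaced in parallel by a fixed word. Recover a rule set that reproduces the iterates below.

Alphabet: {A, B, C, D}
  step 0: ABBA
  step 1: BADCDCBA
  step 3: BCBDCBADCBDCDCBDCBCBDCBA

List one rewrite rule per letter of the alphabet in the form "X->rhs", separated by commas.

A->BA, B->DC, C->B, D->BC

  step 0 ⇒ step 1: ABBA ⇒ BA·DC·DC·BA
    A ↦ BA
    B ↦ DC
    C ↦ B  (constrained at step 1)
    D ↦ BC  (constrained at step 1)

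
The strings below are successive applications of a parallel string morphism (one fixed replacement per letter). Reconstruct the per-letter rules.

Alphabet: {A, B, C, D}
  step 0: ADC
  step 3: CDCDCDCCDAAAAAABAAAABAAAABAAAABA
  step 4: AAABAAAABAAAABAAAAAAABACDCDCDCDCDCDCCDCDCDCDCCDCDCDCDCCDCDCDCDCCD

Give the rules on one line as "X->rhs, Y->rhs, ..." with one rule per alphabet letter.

A->CD, B->C, C->AAA, D->BA

  step 3 ⇒ step 4: CDCDCDCCDAAAAAABAAAABAAAABAAAABA ⇒ AAA·BA·AAA·BA·AAA·BA·AAA·AAA·BA·CD·CD·CD·CD·CD·CD·C·CD·CD·CD·CD·C·CD·CD·CD·CD·C·CD·CD·CD·CD·C·CD
    A ↦ CD
    B ↦ C
    C ↦ AAA
    D ↦ BA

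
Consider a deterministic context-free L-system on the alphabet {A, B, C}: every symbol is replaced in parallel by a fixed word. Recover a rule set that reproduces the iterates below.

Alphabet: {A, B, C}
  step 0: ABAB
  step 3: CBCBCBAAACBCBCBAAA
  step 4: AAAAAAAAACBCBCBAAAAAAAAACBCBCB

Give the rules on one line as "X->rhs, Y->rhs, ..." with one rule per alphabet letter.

  step 3 ⇒ step 4: CBCBCBAAACBCBCBAAA ⇒ AA·A·AA·A·AA·A·CB·CB·CB·AA·A·AA·A·AA·A·CB·CB·CB
    A ↦ CB
    B ↦ A
    C ↦ AA

A->CB, B->A, C->AA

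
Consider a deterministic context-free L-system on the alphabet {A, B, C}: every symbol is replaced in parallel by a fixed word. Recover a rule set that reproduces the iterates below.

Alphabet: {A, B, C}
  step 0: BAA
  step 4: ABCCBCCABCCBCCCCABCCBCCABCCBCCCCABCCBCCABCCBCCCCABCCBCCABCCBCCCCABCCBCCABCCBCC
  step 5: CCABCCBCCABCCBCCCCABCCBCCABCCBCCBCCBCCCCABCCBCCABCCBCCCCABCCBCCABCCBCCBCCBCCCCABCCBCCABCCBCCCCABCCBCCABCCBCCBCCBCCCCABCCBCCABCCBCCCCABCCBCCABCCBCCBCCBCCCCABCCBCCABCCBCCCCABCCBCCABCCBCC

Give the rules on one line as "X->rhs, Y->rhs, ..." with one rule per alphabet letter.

  step 4 ⇒ step 5: ABCCBCCABCCBCCCCABCCBCCABCCBCCCCABCCBCCABCCBCCCCABCCBCCABCCBCCCCABCCBCCABCCBCC ⇒ CC·A·BCC·BCC·A·BCC·BCC·CC·A·BCC·BCC·A·BCC·BCC·BCC·BCC·CC·A·BCC·BCC·A·BCC·BCC·CC·A·BCC·BCC·A·BCC·BCC·BCC·BCC·CC·A·BCC·BCC·A·BCC·BCC·CC·A·BCC·BCC·A·BCC·BCC·BCC·BCC·CC·A·BCC·BCC·A·BCC·BCC·CC·A·BCC·BCC·A·BCC·BCC·BCC·BCC·CC·A·BCC·BCC·A·BCC·BCC·CC·A·BCC·BCC·A·BCC·BCC
    A ↦ CC
    B ↦ A
    C ↦ BCC

A->CC, B->A, C->BCC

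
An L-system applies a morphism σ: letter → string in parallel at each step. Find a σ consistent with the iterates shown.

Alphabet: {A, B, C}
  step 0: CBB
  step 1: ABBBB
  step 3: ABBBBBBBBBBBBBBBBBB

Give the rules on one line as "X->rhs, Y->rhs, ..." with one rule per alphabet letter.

  step 0 ⇒ step 1: CBB ⇒ A·BB·BB
    B ↦ BB
    C ↦ A
    A ↦ CB  (constrained at step 1)

A->CB, B->BB, C->A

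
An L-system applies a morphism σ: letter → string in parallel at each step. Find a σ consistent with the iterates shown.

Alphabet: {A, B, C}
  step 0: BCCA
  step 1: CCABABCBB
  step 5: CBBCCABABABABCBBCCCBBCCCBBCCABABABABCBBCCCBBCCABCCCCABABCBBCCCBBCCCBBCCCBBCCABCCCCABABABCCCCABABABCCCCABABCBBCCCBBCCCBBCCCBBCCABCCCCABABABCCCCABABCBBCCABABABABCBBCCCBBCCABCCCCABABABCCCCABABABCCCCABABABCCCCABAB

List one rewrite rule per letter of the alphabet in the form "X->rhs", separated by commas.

A->CBB, B->CC, C->AB

  step 0 ⇒ step 1: BCCA ⇒ CC·AB·AB·CBB
    A ↦ CBB
    B ↦ CC
    C ↦ AB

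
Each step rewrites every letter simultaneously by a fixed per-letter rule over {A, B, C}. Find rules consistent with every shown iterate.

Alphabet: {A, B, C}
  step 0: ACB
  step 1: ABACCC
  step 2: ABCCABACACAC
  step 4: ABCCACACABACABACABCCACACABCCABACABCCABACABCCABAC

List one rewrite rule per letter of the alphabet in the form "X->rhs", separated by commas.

A->AB, B->CC, C->AC

  step 1 ⇒ step 2: ABACCC ⇒ AB·CC·AB·AC·AC·AC
    A ↦ AB
    B ↦ CC
    C ↦ AC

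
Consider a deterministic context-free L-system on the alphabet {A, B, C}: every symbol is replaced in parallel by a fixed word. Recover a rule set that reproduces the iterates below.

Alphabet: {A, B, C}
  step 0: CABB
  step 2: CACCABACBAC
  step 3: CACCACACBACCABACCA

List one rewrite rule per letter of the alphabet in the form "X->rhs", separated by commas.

  step 2 ⇒ step 3: CACCABACBAC ⇒ CA·C·CA·CA·C·BA·C·CA·BA·C·CA
    A ↦ C
    B ↦ BA
    C ↦ CA

A->C, B->BA, C->CA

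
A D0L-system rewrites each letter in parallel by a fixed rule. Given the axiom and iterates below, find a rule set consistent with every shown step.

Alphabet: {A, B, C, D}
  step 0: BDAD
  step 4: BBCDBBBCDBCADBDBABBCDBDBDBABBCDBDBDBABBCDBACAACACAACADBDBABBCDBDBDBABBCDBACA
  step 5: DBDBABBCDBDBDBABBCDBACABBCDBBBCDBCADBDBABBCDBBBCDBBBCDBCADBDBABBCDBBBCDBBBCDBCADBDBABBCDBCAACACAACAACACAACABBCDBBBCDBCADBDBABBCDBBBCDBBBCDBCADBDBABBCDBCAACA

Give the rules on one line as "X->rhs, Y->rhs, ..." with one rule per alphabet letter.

A->CA, B->DB, C->A, D->BBC

  step 4 ⇒ step 5: BBCDBBBCDBCADBDBABBCDBDBDBABBCDBDBDBABBCDBACAACACAACADBDBABBCDBDBDBABBCDBACA ⇒ DB·DB·A·BBC·DB·DB·DB·A·BBC·DB·A·CA·BBC·DB·BBC·DB·CA·DB·DB·A·BBC·DB·BBC·DB·BBC·DB·CA·DB·DB·A·BBC·DB·BBC·DB·BBC·DB·CA·DB·DB·A·BBC·DB·CA·A·CA·CA·A·CA·A·CA·CA·A·CA·BBC·DB·BBC·DB·CA·DB·DB·A·BBC·DB·BBC·DB·BBC·DB·CA·DB·DB·A·BBC·DB·CA·A·CA
    A ↦ CA
    B ↦ DB
    C ↦ A
    D ↦ BBC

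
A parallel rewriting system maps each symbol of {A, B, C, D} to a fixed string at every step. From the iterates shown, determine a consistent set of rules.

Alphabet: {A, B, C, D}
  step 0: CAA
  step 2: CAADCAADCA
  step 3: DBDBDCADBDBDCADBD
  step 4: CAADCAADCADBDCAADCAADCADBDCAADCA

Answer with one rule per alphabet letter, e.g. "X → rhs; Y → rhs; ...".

A->BD, B->AD, C->D, D->CA

  step 3 ⇒ step 4: DBDBDCADBDBDCADBD ⇒ CA·AD·CA·AD·CA·D·BD·CA·AD·CA·AD·CA·D·BD·CA·AD·CA
    A ↦ BD
    B ↦ AD
    C ↦ D
    D ↦ CA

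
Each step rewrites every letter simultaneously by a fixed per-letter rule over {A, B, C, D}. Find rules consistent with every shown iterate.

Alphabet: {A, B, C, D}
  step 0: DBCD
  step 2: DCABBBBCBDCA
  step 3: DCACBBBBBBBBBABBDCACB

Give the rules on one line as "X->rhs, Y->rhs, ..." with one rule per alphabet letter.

  step 2 ⇒ step 3: DCABBBBCBDCA ⇒ DC·A·CB·BB·BB·BB·BB·A·BB·DC·A·CB
    A ↦ CB
    B ↦ BB
    C ↦ A
    D ↦ DC

A->CB, B->BB, C->A, D->DC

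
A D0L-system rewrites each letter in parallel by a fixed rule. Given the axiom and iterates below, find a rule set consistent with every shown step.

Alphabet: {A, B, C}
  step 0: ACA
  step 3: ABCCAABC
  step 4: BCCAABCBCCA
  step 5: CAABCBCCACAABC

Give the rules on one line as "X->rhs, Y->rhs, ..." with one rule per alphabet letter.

  step 4 ⇒ step 5: BCCAABCBCCA ⇒ C·A·A·BC·BC·C·A·C·A·A·BC
    A ↦ BC
    B ↦ C
    C ↦ A

A->BC, B->C, C->A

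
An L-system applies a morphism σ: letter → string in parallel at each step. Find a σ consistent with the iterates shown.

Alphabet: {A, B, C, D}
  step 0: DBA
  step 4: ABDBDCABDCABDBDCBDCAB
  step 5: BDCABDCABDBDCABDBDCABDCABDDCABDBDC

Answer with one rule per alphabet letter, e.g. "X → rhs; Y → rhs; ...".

A->B, B->DC, C->D, D->AB

  step 4 ⇒ step 5: ABDBDCABDCABDBDCBDCAB ⇒ B·DC·AB·DC·AB·D·B·DC·AB·D·B·DC·AB·DC·AB·D·DC·AB·D·B·DC
    A ↦ B
    B ↦ DC
    C ↦ D
    D ↦ AB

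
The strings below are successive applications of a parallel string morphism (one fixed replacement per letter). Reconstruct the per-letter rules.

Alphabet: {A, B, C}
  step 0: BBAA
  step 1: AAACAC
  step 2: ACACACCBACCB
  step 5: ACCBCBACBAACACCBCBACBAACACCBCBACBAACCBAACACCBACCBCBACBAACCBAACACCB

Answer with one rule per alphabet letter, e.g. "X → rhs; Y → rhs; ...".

  step 1 ⇒ step 2: AAACAC ⇒ AC·AC·AC·CB·AC·CB
    A ↦ AC
    C ↦ CB
  step 0 ⇒ step 1: BBAA ⇒ A·A·AC·AC
    B ↦ A

A->AC, B->A, C->CB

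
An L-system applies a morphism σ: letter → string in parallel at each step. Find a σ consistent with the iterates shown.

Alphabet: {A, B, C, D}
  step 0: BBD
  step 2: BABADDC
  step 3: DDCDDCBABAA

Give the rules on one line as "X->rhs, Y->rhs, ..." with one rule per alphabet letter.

  step 2 ⇒ step 3: BABADDC ⇒ D·DC·D·DC·BA·BA·A
    A ↦ DC
    B ↦ D
    C ↦ A
    D ↦ BA

A->DC, B->D, C->A, D->BA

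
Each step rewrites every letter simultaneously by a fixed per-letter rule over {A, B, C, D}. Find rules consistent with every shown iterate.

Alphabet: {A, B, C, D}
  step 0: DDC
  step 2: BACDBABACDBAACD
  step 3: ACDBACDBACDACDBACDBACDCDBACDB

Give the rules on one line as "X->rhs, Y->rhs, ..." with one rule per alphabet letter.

A->CD, B->A, C->BA, D->CDB

  step 2 ⇒ step 3: BACDBABACDBAACD ⇒ A·CD·BA·CDB·A·CD·A·CD·BA·CDB·A·CD·CD·BA·CDB
    A ↦ CD
    B ↦ A
    C ↦ BA
    D ↦ CDB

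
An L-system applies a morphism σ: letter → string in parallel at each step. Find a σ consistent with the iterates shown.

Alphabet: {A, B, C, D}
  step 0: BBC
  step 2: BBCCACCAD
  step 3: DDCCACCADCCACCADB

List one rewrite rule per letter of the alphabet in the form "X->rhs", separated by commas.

A->D, B->D, C->CCA, D->B

  step 2 ⇒ step 3: BBCCACCAD ⇒ D·D·CCA·CCA·D·CCA·CCA·D·B
    A ↦ D
    B ↦ D
    C ↦ CCA
    D ↦ B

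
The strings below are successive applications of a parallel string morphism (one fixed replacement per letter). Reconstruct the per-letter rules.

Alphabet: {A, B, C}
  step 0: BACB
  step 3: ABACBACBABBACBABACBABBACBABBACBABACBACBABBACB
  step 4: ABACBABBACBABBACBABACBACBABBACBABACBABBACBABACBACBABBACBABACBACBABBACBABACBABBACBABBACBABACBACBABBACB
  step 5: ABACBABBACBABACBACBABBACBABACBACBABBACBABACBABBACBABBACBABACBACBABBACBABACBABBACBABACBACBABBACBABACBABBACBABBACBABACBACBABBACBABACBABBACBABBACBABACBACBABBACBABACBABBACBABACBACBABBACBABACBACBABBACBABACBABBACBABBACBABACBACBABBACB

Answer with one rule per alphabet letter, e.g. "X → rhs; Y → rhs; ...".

A->AB, B->ACB, C->B

  step 4 ⇒ step 5: ABACBABBACBABBACBABACBACBABBACBABACBABBACBABACBACBABBACBABACBACBABBACBABACBABBACBABBACBABACBACBABBACB ⇒ AB·ACB·AB·B·ACB·AB·ACB·ACB·AB·B·ACB·AB·ACB·ACB·AB·B·ACB·AB·ACB·AB·B·ACB·AB·B·ACB·AB·ACB·ACB·AB·B·ACB·AB·ACB·AB·B·ACB·AB·ACB·ACB·AB·B·ACB·AB·ACB·AB·B·ACB·AB·B·ACB·AB·ACB·ACB·AB·B·ACB·AB·ACB·AB·B·ACB·AB·B·ACB·AB·ACB·ACB·AB·B·ACB·AB·ACB·AB·B·ACB·AB·ACB·ACB·AB·B·ACB·AB·ACB·ACB·AB·B·ACB·AB·ACB·AB·B·ACB·AB·B·ACB·AB·ACB·ACB·AB·B·ACB
    A ↦ AB
    B ↦ ACB
    C ↦ B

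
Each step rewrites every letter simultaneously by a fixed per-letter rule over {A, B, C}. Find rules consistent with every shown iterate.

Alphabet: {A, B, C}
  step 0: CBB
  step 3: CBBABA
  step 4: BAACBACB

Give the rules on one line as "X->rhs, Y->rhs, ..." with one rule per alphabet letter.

A->CB, B->A, C->B

  step 3 ⇒ step 4: CBBABA ⇒ B·A·A·CB·A·CB
    A ↦ CB
    B ↦ A
    C ↦ B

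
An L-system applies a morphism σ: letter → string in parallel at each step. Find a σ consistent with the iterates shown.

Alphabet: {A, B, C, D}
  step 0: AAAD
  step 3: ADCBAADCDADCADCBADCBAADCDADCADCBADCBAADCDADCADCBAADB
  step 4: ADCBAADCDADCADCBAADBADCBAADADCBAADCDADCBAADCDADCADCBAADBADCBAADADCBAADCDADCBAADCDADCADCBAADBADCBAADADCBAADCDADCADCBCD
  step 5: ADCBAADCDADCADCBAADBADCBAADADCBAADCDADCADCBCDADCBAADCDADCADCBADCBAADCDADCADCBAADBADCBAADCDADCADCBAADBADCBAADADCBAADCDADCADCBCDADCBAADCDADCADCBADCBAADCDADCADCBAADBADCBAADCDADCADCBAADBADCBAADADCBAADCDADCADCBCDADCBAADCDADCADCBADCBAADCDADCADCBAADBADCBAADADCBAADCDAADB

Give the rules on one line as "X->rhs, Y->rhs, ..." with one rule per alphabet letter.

  step 4 ⇒ step 5: ADCBAADCDADCADCBAADBADCBAADADCBAADCDADCBAADCDADCADCBAADBADCBAADADCBAADCDADCBAADCDADCADCBAADBADCBAADADCBAADCDADCADCBCD ⇒ ADC·B·AAD·CD·ADC·ADC·B·AAD·B·ADC·B·AAD·ADC·B·AAD·CD·ADC·ADC·B·CD·ADC·B·AAD·CD·ADC·ADC·B·ADC·B·AAD·CD·ADC·ADC·B·AAD·B·ADC·B·AAD·CD·ADC·ADC·B·AAD·B·ADC·B·AAD·ADC·B·AAD·CD·ADC·ADC·B·CD·ADC·B·AAD·CD·ADC·ADC·B·ADC·B·AAD·CD·ADC·ADC·B·AAD·B·ADC·B·AAD·CD·ADC·ADC·B·AAD·B·ADC·B·AAD·ADC·B·AAD·CD·ADC·ADC·B·CD·ADC·B·AAD·CD·ADC·ADC·B·ADC·B·AAD·CD·ADC·ADC·B·AAD·B·ADC·B·AAD·ADC·B·AAD·CD·AAD·B
    A ↦ ADC
    B ↦ CD
    C ↦ AAD
    D ↦ B

A->ADC, B->CD, C->AAD, D->B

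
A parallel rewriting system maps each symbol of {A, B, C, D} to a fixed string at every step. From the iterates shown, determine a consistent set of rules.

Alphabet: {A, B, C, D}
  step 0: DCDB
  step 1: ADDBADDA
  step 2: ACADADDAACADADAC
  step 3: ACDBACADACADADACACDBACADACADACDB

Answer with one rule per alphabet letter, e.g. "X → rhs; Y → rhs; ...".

  step 2 ⇒ step 3: ACADADDAACADADAC ⇒ AC·DB·AC·AD·AC·AD·AD·AC·AC·DB·AC·AD·AC·AD·AC·DB
    A ↦ AC
    C ↦ DB
    D ↦ AD
  step 0 ⇒ step 1: DCDB ⇒ AD·DB·AD·DA
    B ↦ DA

A->AC, B->DA, C->DB, D->AD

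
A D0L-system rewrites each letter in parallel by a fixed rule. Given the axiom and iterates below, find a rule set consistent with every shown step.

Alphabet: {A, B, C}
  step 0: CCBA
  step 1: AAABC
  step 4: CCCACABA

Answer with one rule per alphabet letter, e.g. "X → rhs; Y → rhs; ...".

A->C, B->AB, C->A

  step 0 ⇒ step 1: CCBA ⇒ A·A·AB·C
    A ↦ C
    B ↦ AB
    C ↦ A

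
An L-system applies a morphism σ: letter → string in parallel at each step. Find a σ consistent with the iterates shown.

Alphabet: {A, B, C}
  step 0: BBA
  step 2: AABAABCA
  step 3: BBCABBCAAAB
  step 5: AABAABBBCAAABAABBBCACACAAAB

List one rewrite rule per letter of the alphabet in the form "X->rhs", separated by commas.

  step 2 ⇒ step 3: AABAABCA ⇒ B·B·CA·B·B·CA·AA·B
    A ↦ B
    B ↦ CA
    C ↦ AA

A->B, B->CA, C->AA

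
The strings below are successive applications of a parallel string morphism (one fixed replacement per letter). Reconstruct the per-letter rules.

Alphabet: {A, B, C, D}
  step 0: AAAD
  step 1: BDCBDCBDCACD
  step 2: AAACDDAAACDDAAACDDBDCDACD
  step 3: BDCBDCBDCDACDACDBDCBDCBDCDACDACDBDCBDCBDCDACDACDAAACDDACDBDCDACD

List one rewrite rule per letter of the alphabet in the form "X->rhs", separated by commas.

  step 2 ⇒ step 3: AAACDDAAACDDAAACDDBDCDACD ⇒ BDC·BDC·BDC·D·ACD·ACD·BDC·BDC·BDC·D·ACD·ACD·BDC·BDC·BDC·D·ACD·ACD·AA·ACD·D·ACD·BDC·D·ACD
    A ↦ BDC
    B ↦ AA
    C ↦ D
    D ↦ ACD

A->BDC, B->AA, C->D, D->ACD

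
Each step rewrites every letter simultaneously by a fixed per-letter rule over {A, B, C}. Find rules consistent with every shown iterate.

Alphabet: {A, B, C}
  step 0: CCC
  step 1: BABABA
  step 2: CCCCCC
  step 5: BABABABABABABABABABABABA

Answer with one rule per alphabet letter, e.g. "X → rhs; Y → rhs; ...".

A->C, B->C, C->BA

  step 1 ⇒ step 2: BABABA ⇒ C·C·C·C·C·C
    A ↦ C
    B ↦ C
  step 0 ⇒ step 1: CCC ⇒ BA·BA·BA
    C ↦ BA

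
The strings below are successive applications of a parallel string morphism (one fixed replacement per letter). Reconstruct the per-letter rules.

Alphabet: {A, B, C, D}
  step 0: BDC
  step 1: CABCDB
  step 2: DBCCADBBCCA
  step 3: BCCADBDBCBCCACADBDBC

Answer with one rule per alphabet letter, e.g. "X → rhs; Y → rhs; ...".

  step 2 ⇒ step 3: DBCCADBBCCA ⇒ BC·CA·DB·DB·C·BC·CA·CA·DB·DB·C
    A ↦ C
    B ↦ CA
    C ↦ DB
    D ↦ BC

A->C, B->CA, C->DB, D->BC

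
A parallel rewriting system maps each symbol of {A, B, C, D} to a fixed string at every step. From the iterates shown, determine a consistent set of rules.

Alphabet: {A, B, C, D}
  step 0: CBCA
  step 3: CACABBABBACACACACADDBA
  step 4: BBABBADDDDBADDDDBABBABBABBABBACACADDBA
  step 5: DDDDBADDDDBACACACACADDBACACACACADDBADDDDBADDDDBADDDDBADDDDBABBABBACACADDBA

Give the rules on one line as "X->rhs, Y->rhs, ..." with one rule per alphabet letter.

A->BA, B->DD, C->B, D->CA

  step 4 ⇒ step 5: BBABBADDDDBADDDDBABBABBABBABBACACADDBA ⇒ DD·DD·BA·DD·DD·BA·CA·CA·CA·CA·DD·BA·CA·CA·CA·CA·DD·BA·DD·DD·BA·DD·DD·BA·DD·DD·BA·DD·DD·BA·B·BA·B·BA·CA·CA·DD·BA
    A ↦ BA
    B ↦ DD
    C ↦ B
    D ↦ CA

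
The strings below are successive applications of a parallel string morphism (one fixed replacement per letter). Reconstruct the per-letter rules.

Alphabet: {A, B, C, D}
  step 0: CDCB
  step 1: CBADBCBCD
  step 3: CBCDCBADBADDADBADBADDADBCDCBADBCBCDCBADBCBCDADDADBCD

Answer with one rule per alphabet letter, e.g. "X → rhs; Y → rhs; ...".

A->ADD, B->CD, C->CB, D->ADB

  step 0 ⇒ step 1: CDCB ⇒ CB·ADB·CB·CD
    B ↦ CD
    C ↦ CB
    D ↦ ADB
    A ↦ ADD  (constrained at step 1)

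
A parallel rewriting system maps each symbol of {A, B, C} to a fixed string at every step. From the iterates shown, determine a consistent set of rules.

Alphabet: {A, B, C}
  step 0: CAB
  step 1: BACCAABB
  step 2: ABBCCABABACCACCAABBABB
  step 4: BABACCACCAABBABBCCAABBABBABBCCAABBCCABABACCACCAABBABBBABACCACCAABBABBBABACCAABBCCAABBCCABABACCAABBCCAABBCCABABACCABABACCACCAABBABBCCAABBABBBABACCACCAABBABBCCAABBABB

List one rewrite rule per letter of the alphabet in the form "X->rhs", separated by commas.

A->CCA, B->ABB, C->BA

  step 1 ⇒ step 2: BACCAABB ⇒ ABB·CCA·BA·BA·CCA·CCA·ABB·ABB
    A ↦ CCA
    B ↦ ABB
    C ↦ BA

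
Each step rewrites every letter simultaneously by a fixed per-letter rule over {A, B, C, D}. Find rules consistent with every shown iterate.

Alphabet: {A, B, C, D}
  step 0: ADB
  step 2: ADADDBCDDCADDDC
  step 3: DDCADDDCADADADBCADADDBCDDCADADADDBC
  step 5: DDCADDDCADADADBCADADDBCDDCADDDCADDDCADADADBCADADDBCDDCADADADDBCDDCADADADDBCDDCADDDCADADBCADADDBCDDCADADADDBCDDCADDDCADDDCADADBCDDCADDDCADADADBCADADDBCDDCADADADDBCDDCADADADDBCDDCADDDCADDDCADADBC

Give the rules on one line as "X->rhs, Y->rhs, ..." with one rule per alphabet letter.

A->DDC, B->A, C->DBC, D->AD

  step 2 ⇒ step 3: ADADDBCDDCADDDC ⇒ DDC·AD·DDC·AD·AD·A·DBC·AD·AD·DBC·DDC·AD·AD·AD·DBC
    A ↦ DDC
    B ↦ A
    C ↦ DBC
    D ↦ AD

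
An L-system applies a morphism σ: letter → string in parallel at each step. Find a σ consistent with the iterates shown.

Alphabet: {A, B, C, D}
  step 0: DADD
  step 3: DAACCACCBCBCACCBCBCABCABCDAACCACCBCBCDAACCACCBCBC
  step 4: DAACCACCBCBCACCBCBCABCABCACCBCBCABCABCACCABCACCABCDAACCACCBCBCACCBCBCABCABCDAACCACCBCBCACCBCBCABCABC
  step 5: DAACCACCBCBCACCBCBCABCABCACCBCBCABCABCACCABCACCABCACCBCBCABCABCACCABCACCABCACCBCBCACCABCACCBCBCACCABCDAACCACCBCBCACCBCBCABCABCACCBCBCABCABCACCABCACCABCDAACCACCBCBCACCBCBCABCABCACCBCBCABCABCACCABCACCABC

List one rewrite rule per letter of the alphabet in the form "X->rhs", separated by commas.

A->ACC, B->A, C->BC, D->DA

  step 4 ⇒ step 5: DAACCACCBCBCACCBCBCABCABCACCBCBCABCABCACCABCACCABCDAACCACCBCBCACCBCBCABCABCDAACCACCBCBCACCBCBCABCABC ⇒ DA·ACC·ACC·BC·BC·ACC·BC·BC·A·BC·A·BC·ACC·BC·BC·A·BC·A·BC·ACC·A·BC·ACC·A·BC·ACC·BC·BC·A·BC·A·BC·ACC·A·BC·ACC·A·BC·ACC·BC·BC·ACC·A·BC·ACC·BC·BC·ACC·A·BC·DA·ACC·ACC·BC·BC·ACC·BC·BC·A·BC·A·BC·ACC·BC·BC·A·BC·A·BC·ACC·A·BC·ACC·A·BC·DA·ACC·ACC·BC·BC·ACC·BC·BC·A·BC·A·BC·ACC·BC·BC·A·BC·A·BC·ACC·A·BC·ACC·A·BC
    A ↦ ACC
    B ↦ A
    C ↦ BC
    D ↦ DA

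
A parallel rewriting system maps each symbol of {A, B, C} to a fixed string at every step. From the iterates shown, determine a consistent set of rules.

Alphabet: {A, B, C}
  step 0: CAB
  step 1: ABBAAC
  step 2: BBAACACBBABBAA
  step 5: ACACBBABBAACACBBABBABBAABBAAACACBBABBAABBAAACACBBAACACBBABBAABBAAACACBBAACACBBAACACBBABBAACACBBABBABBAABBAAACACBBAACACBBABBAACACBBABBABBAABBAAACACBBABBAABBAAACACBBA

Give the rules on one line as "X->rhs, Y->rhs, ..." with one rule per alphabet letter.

A->BBA, B->AC, C->A

  step 1 ⇒ step 2: ABBAAC ⇒ BBA·AC·AC·BBA·BBA·A
    A ↦ BBA
    B ↦ AC
    C ↦ A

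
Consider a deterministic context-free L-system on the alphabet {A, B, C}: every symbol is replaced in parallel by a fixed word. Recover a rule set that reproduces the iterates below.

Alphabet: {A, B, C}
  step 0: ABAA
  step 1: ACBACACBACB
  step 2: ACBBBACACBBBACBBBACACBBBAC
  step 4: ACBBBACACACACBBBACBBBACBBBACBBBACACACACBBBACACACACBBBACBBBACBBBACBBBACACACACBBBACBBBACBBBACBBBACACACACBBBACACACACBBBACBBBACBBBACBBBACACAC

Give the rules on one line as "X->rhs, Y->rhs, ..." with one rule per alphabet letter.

A->ACB, B->AC, C->BB

  step 1 ⇒ step 2: ACBACACBACB ⇒ ACB·BB·AC·ACB·BB·ACB·BB·AC·ACB·BB·AC
    A ↦ ACB
    B ↦ AC
    C ↦ BB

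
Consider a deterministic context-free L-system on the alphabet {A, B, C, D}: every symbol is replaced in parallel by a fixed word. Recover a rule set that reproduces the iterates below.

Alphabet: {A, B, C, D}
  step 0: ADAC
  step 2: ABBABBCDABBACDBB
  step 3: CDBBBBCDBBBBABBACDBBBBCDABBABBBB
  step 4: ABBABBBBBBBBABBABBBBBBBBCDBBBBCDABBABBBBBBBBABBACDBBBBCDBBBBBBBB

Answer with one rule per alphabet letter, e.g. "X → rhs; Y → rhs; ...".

A->CD, B->BB, C->AB, D->BA

  step 3 ⇒ step 4: CDBBBBCDBBBBABBACDBBBBCDABBABBBB ⇒ AB·BA·BB·BB·BB·BB·AB·BA·BB·BB·BB·BB·CD·BB·BB·CD·AB·BA·BB·BB·BB·BB·AB·BA·CD·BB·BB·CD·BB·BB·BB·BB
    A ↦ CD
    B ↦ BB
    C ↦ AB
    D ↦ BA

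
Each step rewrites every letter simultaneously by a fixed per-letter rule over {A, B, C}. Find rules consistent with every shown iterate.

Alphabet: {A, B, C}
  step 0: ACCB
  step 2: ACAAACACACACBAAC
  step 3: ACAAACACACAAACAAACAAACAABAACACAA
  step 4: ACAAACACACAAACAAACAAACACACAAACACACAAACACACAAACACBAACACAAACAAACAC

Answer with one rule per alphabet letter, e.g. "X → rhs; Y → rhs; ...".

A->AC, B->BA, C->AA

  step 3 ⇒ step 4: ACAAACACACAAACAAACAAACAABAACACAA ⇒ AC·AA·AC·AC·AC·AA·AC·AA·AC·AA·AC·AC·AC·AA·AC·AC·AC·AA·AC·AC·AC·AA·AC·AC·BA·AC·AC·AA·AC·AA·AC·AC
    A ↦ AC
    B ↦ BA
    C ↦ AA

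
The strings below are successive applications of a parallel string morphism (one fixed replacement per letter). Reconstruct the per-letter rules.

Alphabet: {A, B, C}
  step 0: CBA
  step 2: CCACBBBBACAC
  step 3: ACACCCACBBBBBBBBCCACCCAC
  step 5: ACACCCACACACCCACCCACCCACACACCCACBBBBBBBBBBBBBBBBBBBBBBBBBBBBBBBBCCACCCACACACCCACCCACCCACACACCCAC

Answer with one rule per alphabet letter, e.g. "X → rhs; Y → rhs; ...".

A->CC, B->BB, C->AC

  step 2 ⇒ step 3: CCACBBBBACAC ⇒ AC·AC·CC·AC·BB·BB·BB·BB·CC·AC·CC·AC
    A ↦ CC
    B ↦ BB
    C ↦ AC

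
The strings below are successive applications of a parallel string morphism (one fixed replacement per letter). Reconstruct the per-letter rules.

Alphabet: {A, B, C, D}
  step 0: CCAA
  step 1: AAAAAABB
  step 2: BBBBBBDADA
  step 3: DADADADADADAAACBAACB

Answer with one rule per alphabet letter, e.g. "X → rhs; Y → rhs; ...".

A->B, B->DA, C->AAA, D->AAC

  step 2 ⇒ step 3: BBBBBBDADA ⇒ DA·DA·DA·DA·DA·DA·AAC·B·AAC·B
    A ↦ B
    B ↦ DA
    D ↦ AAC
  step 0 ⇒ step 1: CCAA ⇒ AAA·AAA·B·B
    C ↦ AAA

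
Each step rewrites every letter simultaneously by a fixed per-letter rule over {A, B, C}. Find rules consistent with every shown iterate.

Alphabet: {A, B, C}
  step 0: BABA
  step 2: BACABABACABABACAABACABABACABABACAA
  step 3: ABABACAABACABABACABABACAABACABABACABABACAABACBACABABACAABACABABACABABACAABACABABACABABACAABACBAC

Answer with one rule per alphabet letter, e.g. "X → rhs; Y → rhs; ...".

A->BAC, B->ABA, C->AA

  step 2 ⇒ step 3: BACABABACABABACAABACABABACABABACAA ⇒ ABA·BAC·AA·BAC·ABA·BAC·ABA·BAC·AA·BAC·ABA·BAC·ABA·BAC·AA·BAC·BAC·ABA·BAC·AA·BAC·ABA·BAC·ABA·BAC·AA·BAC·ABA·BAC·ABA·BAC·AA·BAC·BAC
    A ↦ BAC
    B ↦ ABA
    C ↦ AA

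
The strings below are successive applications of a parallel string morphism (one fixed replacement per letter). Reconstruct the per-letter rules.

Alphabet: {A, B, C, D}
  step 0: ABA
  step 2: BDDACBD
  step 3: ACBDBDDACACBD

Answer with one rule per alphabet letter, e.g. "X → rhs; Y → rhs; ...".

A->D, B->AC, C->AC, D->BD

  step 2 ⇒ step 3: BDDACBD ⇒ AC·BD·BD·D·AC·AC·BD
    A ↦ D
    B ↦ AC
    C ↦ AC
    D ↦ BD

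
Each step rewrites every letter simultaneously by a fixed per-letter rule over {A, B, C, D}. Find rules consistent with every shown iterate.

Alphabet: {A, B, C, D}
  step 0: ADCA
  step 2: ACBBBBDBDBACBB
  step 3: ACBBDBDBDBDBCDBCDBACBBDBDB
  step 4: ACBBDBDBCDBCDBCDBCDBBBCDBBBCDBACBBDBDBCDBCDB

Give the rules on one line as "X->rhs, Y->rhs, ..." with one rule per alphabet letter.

A->AC, B->DB, C->BB, D->C

  step 3 ⇒ step 4: ACBBDBDBDBDBCDBCDBACBBDBDB ⇒ AC·BB·DB·DB·C·DB·C·DB·C·DB·C·DB·BB·C·DB·BB·C·DB·AC·BB·DB·DB·C·DB·C·DB
    A ↦ AC
    B ↦ DB
    C ↦ BB
    D ↦ C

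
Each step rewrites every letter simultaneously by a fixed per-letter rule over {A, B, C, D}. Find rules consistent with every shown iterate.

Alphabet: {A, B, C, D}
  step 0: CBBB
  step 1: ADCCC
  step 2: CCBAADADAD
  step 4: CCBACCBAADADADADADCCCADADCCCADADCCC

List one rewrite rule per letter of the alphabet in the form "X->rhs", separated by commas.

  step 1 ⇒ step 2: ADCCC ⇒ CC·BA·AD·AD·AD
    A ↦ CC
    C ↦ AD
    D ↦ BA
  step 0 ⇒ step 1: CBBB ⇒ AD·C·C·C
    B ↦ C

A->CC, B->C, C->AD, D->BA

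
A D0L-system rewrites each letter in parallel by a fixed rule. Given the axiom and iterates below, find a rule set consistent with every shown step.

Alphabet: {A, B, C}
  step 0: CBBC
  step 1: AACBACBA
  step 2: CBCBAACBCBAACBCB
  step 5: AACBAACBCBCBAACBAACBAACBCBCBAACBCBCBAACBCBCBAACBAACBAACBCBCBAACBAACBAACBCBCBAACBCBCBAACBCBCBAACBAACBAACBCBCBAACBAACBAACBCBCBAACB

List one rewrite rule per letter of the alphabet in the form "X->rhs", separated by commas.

  step 1 ⇒ step 2: AACBACBA ⇒ CB·CB·A·ACB·CB·A·ACB·CB
    A ↦ CB
    B ↦ ACB
    C ↦ A

A->CB, B->ACB, C->A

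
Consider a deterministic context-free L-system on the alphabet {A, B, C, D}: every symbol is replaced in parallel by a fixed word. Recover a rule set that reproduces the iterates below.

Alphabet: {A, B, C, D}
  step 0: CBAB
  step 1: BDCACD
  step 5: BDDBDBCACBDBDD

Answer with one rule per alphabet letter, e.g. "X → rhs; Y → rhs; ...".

A->CAC, B->D, C->B, D->B

  step 0 ⇒ step 1: CBAB ⇒ B·D·CAC·D
    A ↦ CAC
    B ↦ D
    C ↦ B
    D ↦ B  (constrained at step 1)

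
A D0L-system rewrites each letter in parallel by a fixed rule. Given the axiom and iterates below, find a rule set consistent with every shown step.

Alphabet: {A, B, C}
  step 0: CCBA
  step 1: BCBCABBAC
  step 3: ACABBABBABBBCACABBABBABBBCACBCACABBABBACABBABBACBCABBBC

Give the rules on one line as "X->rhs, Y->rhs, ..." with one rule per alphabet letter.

  step 0 ⇒ step 1: CCBA ⇒ BC·BC·ABB·AC
    A ↦ AC
    B ↦ ABB
    C ↦ BC

A->AC, B->ABB, C->BC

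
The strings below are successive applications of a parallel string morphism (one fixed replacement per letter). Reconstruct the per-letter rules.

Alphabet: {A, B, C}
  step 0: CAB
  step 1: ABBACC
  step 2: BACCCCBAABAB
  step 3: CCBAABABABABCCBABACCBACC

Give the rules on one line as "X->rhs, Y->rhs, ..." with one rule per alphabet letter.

A->BA, B->CC, C->AB

  step 2 ⇒ step 3: BACCCCBAABAB ⇒ CC·BA·AB·AB·AB·AB·CC·BA·BA·CC·BA·CC
    A ↦ BA
    B ↦ CC
    C ↦ AB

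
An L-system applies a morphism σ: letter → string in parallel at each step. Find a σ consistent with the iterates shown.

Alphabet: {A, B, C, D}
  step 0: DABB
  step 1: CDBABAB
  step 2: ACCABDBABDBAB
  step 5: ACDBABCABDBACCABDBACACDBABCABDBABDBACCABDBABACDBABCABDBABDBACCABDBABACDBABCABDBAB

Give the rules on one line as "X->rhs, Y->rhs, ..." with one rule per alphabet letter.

A->DB, B->AB, C->AC, D->C

  step 1 ⇒ step 2: CDBABAB ⇒ AC·C·AB·DB·AB·DB·AB
    A ↦ DB
    B ↦ AB
    C ↦ AC
    D ↦ C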